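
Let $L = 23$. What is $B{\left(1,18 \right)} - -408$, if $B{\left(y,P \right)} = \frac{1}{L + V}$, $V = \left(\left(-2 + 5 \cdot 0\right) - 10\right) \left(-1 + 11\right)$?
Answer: $\frac{39575}{97} \approx 407.99$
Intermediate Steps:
$V = -120$ ($V = \left(\left(-2 + 0\right) - 10\right) 10 = \left(-2 - 10\right) 10 = \left(-12\right) 10 = -120$)
$B{\left(y,P \right)} = - \frac{1}{97}$ ($B{\left(y,P \right)} = \frac{1}{23 - 120} = \frac{1}{-97} = - \frac{1}{97}$)
$B{\left(1,18 \right)} - -408 = - \frac{1}{97} - -408 = - \frac{1}{97} + 408 = \frac{39575}{97}$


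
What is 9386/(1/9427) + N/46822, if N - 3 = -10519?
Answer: 2071447929584/23411 ≈ 8.8482e+7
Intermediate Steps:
N = -10516 (N = 3 - 10519 = -10516)
9386/(1/9427) + N/46822 = 9386/(1/9427) - 10516/46822 = 9386/(1/9427) - 10516*1/46822 = 9386*9427 - 5258/23411 = 88481822 - 5258/23411 = 2071447929584/23411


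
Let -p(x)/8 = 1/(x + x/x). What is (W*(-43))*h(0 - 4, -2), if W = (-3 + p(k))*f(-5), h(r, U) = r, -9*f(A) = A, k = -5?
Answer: -860/9 ≈ -95.556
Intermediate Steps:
f(A) = -A/9
p(x) = -8/(1 + x) (p(x) = -8/(x + x/x) = -8/(x + 1) = -8/(1 + x))
W = -5/9 (W = (-3 - 8/(1 - 5))*(-⅑*(-5)) = (-3 - 8/(-4))*(5/9) = (-3 - 8*(-¼))*(5/9) = (-3 + 2)*(5/9) = -1*5/9 = -5/9 ≈ -0.55556)
(W*(-43))*h(0 - 4, -2) = (-5/9*(-43))*(0 - 4) = (215/9)*(-4) = -860/9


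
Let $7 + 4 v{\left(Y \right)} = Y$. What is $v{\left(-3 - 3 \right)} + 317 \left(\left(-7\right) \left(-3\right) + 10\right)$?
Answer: $\frac{39295}{4} \approx 9823.8$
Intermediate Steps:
$v{\left(Y \right)} = - \frac{7}{4} + \frac{Y}{4}$
$v{\left(-3 - 3 \right)} + 317 \left(\left(-7\right) \left(-3\right) + 10\right) = \left(- \frac{7}{4} + \frac{-3 - 3}{4}\right) + 317 \left(\left(-7\right) \left(-3\right) + 10\right) = \left(- \frac{7}{4} + \frac{-3 - 3}{4}\right) + 317 \left(21 + 10\right) = \left(- \frac{7}{4} + \frac{1}{4} \left(-6\right)\right) + 317 \cdot 31 = \left(- \frac{7}{4} - \frac{3}{2}\right) + 9827 = - \frac{13}{4} + 9827 = \frac{39295}{4}$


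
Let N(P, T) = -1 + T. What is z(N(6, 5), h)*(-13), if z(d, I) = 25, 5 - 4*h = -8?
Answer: -325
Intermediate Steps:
h = 13/4 (h = 5/4 - ¼*(-8) = 5/4 + 2 = 13/4 ≈ 3.2500)
z(N(6, 5), h)*(-13) = 25*(-13) = -325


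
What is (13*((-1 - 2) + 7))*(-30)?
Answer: -1560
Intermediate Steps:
(13*((-1 - 2) + 7))*(-30) = (13*(-3 + 7))*(-30) = (13*4)*(-30) = 52*(-30) = -1560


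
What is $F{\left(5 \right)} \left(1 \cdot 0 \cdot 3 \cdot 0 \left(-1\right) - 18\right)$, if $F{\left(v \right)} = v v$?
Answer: $-450$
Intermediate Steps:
$F{\left(v \right)} = v^{2}$
$F{\left(5 \right)} \left(1 \cdot 0 \cdot 3 \cdot 0 \left(-1\right) - 18\right) = 5^{2} \left(1 \cdot 0 \cdot 3 \cdot 0 \left(-1\right) - 18\right) = 25 \left(0 \cdot 3 \cdot 0 - 18\right) = 25 \left(0 \cdot 0 - 18\right) = 25 \left(0 - 18\right) = 25 \left(-18\right) = -450$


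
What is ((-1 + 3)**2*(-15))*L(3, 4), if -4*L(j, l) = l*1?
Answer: 60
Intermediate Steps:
L(j, l) = -l/4
((-1 + 3)**2*(-15))*L(3, 4) = ((-1 + 3)**2*(-15))*(-1/4*4) = (2**2*(-15))*(-1) = (4*(-15))*(-1) = -60*(-1) = 60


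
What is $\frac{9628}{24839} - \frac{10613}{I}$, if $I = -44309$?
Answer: $\frac{11698701}{18654089} \approx 0.62714$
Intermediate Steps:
$\frac{9628}{24839} - \frac{10613}{I} = \frac{9628}{24839} - \frac{10613}{-44309} = 9628 \cdot \frac{1}{24839} - - \frac{10613}{44309} = \frac{9628}{24839} + \frac{10613}{44309} = \frac{11698701}{18654089}$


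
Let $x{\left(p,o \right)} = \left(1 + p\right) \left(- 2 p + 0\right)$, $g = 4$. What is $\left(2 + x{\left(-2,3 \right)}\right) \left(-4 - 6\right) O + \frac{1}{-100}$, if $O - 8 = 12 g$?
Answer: $\frac{111999}{100} \approx 1120.0$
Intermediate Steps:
$x{\left(p,o \right)} = - 2 p \left(1 + p\right)$ ($x{\left(p,o \right)} = \left(1 + p\right) \left(- 2 p\right) = - 2 p \left(1 + p\right)$)
$O = 56$ ($O = 8 + 12 \cdot 4 = 8 + 48 = 56$)
$\left(2 + x{\left(-2,3 \right)}\right) \left(-4 - 6\right) O + \frac{1}{-100} = \left(2 - - 4 \left(1 - 2\right)\right) \left(-4 - 6\right) 56 + \frac{1}{-100} = \left(2 - \left(-4\right) \left(-1\right)\right) \left(-10\right) 56 - \frac{1}{100} = \left(2 - 4\right) \left(-10\right) 56 - \frac{1}{100} = \left(-2\right) \left(-10\right) 56 - \frac{1}{100} = 20 \cdot 56 - \frac{1}{100} = 1120 - \frac{1}{100} = \frac{111999}{100}$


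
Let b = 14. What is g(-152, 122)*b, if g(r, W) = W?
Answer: 1708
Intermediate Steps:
g(-152, 122)*b = 122*14 = 1708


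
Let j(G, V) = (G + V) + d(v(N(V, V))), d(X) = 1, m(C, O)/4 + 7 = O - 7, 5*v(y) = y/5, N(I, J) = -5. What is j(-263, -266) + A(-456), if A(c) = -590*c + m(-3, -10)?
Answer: 268416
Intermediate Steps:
v(y) = y/25 (v(y) = (y/5)/5 = y/25)
m(C, O) = -56 + 4*O (m(C, O) = -28 + 4*(O - 7) = -28 + 4*(-7 + O) = -28 + (-28 + 4*O) = -56 + 4*O)
j(G, V) = 1 + G + V (j(G, V) = (G + V) + 1 = 1 + G + V)
A(c) = -96 - 590*c (A(c) = -590*c + (-56 + 4*(-10)) = -590*c + (-56 - 40) = -590*c - 96 = -96 - 590*c)
j(-263, -266) + A(-456) = (1 - 263 - 266) + (-96 - 590*(-456)) = -528 + (-96 + 269040) = -528 + 268944 = 268416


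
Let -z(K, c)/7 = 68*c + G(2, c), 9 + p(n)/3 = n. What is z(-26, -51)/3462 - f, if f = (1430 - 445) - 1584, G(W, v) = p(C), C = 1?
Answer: 349697/577 ≈ 606.06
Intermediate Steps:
p(n) = -27 + 3*n
G(W, v) = -24 (G(W, v) = -27 + 3*1 = -27 + 3 = -24)
z(K, c) = 168 - 476*c (z(K, c) = -7*(68*c - 24) = -7*(-24 + 68*c) = 168 - 476*c)
f = -599 (f = 985 - 1584 = -599)
z(-26, -51)/3462 - f = (168 - 476*(-51))/3462 - 1*(-599) = (168 + 24276)*(1/3462) + 599 = 24444*(1/3462) + 599 = 4074/577 + 599 = 349697/577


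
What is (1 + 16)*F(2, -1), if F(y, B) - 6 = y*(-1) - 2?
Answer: 34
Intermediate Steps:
F(y, B) = 4 - y (F(y, B) = 6 + (y*(-1) - 2) = 6 + (-y - 2) = 6 + (-2 - y) = 4 - y)
(1 + 16)*F(2, -1) = (1 + 16)*(4 - 1*2) = 17*(4 - 2) = 17*2 = 34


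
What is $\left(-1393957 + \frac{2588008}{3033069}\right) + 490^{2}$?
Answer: $- \frac{3499725309125}{3033069} \approx -1.1539 \cdot 10^{6}$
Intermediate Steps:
$\left(-1393957 + \frac{2588008}{3033069}\right) + 490^{2} = \left(-1393957 + 2588008 \cdot \frac{1}{3033069}\right) + 240100 = \left(-1393957 + \frac{2588008}{3033069}\right) + 240100 = - \frac{4227965176025}{3033069} + 240100 = - \frac{3499725309125}{3033069}$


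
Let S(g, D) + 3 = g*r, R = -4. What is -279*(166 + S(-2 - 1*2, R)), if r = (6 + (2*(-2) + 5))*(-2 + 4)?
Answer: -29853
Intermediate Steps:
r = 14 (r = (6 + (-4 + 5))*2 = (6 + 1)*2 = 7*2 = 14)
S(g, D) = -3 + 14*g (S(g, D) = -3 + g*14 = -3 + 14*g)
-279*(166 + S(-2 - 1*2, R)) = -279*(166 + (-3 + 14*(-2 - 1*2))) = -279*(166 + (-3 + 14*(-2 - 2))) = -279*(166 + (-3 + 14*(-4))) = -279*(166 + (-3 - 56)) = -279*(166 - 59) = -279*107 = -29853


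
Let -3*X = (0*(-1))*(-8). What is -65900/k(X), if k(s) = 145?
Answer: -13180/29 ≈ -454.48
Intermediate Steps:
X = 0 (X = -0*(-1)*(-8)/3 = -0*(-8) = -⅓*0 = 0)
-65900/k(X) = -65900/145 = -65900*1/145 = -13180/29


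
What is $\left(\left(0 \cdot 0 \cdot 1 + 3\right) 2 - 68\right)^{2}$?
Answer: $3844$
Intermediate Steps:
$\left(\left(0 \cdot 0 \cdot 1 + 3\right) 2 - 68\right)^{2} = \left(\left(0 \cdot 1 + 3\right) 2 - 68\right)^{2} = \left(\left(0 + 3\right) 2 - 68\right)^{2} = \left(3 \cdot 2 - 68\right)^{2} = \left(6 - 68\right)^{2} = \left(-62\right)^{2} = 3844$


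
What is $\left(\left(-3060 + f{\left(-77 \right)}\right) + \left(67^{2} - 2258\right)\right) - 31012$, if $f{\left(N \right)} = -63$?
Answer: $-31904$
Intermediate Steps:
$\left(\left(-3060 + f{\left(-77 \right)}\right) + \left(67^{2} - 2258\right)\right) - 31012 = \left(\left(-3060 - 63\right) + \left(67^{2} - 2258\right)\right) - 31012 = \left(-3123 + \left(4489 - 2258\right)\right) - 31012 = \left(-3123 + 2231\right) - 31012 = -892 - 31012 = -31904$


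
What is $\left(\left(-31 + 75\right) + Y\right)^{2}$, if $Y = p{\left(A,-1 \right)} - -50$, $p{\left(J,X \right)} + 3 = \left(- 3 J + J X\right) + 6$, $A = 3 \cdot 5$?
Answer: $1369$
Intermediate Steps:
$A = 15$
$p{\left(J,X \right)} = 3 - 3 J + J X$ ($p{\left(J,X \right)} = -3 + \left(\left(- 3 J + J X\right) + 6\right) = -3 + \left(6 - 3 J + J X\right) = 3 - 3 J + J X$)
$Y = -7$ ($Y = \left(3 - 45 + 15 \left(-1\right)\right) - -50 = \left(3 - 45 - 15\right) + 50 = -57 + 50 = -7$)
$\left(\left(-31 + 75\right) + Y\right)^{2} = \left(\left(-31 + 75\right) - 7\right)^{2} = \left(44 - 7\right)^{2} = 37^{2} = 1369$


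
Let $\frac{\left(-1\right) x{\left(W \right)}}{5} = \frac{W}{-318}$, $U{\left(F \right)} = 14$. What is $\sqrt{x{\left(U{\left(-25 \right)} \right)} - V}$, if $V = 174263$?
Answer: $\frac{i \sqrt{4405537338}}{159} \approx 417.45 i$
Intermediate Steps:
$x{\left(W \right)} = \frac{5 W}{318}$ ($x{\left(W \right)} = - 5 \frac{W}{-318} = - 5 W \left(- \frac{1}{318}\right) = - 5 \left(- \frac{W}{318}\right) = \frac{5 W}{318}$)
$\sqrt{x{\left(U{\left(-25 \right)} \right)} - V} = \sqrt{\frac{5}{318} \cdot 14 - 174263} = \sqrt{\frac{35}{159} - 174263} = \sqrt{- \frac{27707782}{159}} = \frac{i \sqrt{4405537338}}{159}$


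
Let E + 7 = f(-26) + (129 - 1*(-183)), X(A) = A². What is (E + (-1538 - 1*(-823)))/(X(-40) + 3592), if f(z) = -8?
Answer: -19/236 ≈ -0.080508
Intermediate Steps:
E = 297 (E = -7 + (-8 + (129 - 1*(-183))) = -7 + (-8 + (129 + 183)) = -7 + (-8 + 312) = -7 + 304 = 297)
(E + (-1538 - 1*(-823)))/(X(-40) + 3592) = (297 + (-1538 - 1*(-823)))/((-40)² + 3592) = (297 + (-1538 + 823))/(1600 + 3592) = (297 - 715)/5192 = -418*1/5192 = -19/236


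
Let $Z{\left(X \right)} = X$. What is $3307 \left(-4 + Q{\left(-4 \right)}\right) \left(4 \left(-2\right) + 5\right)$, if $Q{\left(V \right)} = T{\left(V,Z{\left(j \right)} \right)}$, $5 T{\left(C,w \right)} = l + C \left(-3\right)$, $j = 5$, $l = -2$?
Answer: $19842$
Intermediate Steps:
$T{\left(C,w \right)} = - \frac{2}{5} - \frac{3 C}{5}$ ($T{\left(C,w \right)} = \frac{-2 + C \left(-3\right)}{5} = \frac{-2 - 3 C}{5} = - \frac{2}{5} - \frac{3 C}{5}$)
$Q{\left(V \right)} = - \frac{2}{5} - \frac{3 V}{5}$
$3307 \left(-4 + Q{\left(-4 \right)}\right) \left(4 \left(-2\right) + 5\right) = 3307 \left(-4 - -2\right) \left(4 \left(-2\right) + 5\right) = 3307 \left(-4 + \left(- \frac{2}{5} + \frac{12}{5}\right)\right) \left(-8 + 5\right) = 3307 \left(-4 + 2\right) \left(-3\right) = 3307 \left(\left(-2\right) \left(-3\right)\right) = 3307 \cdot 6 = 19842$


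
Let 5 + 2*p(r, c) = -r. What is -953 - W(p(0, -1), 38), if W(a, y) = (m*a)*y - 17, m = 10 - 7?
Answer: -651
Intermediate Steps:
p(r, c) = -5/2 - r/2 (p(r, c) = -5/2 + (-r)/2 = -5/2 - r/2)
m = 3
W(a, y) = -17 + 3*a*y (W(a, y) = (3*a)*y - 17 = 3*a*y - 17 = -17 + 3*a*y)
-953 - W(p(0, -1), 38) = -953 - (-17 + 3*(-5/2 - ½*0)*38) = -953 - (-17 + 3*(-5/2 + 0)*38) = -953 - (-17 + 3*(-5/2)*38) = -953 - (-17 - 285) = -953 - 1*(-302) = -953 + 302 = -651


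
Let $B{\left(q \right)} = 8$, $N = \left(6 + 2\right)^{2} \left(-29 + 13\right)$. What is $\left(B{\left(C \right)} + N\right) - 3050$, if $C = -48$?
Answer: $-4066$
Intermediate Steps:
$N = -1024$ ($N = 8^{2} \left(-16\right) = 64 \left(-16\right) = -1024$)
$\left(B{\left(C \right)} + N\right) - 3050 = \left(8 - 1024\right) - 3050 = -1016 - 3050 = -4066$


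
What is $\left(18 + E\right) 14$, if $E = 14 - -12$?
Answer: $616$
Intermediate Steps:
$E = 26$ ($E = 14 + 12 = 26$)
$\left(18 + E\right) 14 = \left(18 + 26\right) 14 = 44 \cdot 14 = 616$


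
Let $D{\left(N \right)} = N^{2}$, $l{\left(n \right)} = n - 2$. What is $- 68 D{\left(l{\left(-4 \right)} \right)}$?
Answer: $-2448$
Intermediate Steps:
$l{\left(n \right)} = -2 + n$ ($l{\left(n \right)} = n - 2 = -2 + n$)
$- 68 D{\left(l{\left(-4 \right)} \right)} = - 68 \left(-2 - 4\right)^{2} = - 68 \left(-6\right)^{2} = \left(-68\right) 36 = -2448$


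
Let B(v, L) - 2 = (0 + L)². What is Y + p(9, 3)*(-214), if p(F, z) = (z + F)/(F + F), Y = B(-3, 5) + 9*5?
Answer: -212/3 ≈ -70.667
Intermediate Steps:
B(v, L) = 2 + L² (B(v, L) = 2 + (0 + L)² = 2 + L²)
Y = 72 (Y = (2 + 5²) + 9*5 = (2 + 25) + 45 = 27 + 45 = 72)
p(F, z) = (F + z)/(2*F) (p(F, z) = (F + z)/((2*F)) = (F + z)*(1/(2*F)) = (F + z)/(2*F))
Y + p(9, 3)*(-214) = 72 + ((½)*(9 + 3)/9)*(-214) = 72 + ((½)*(⅑)*12)*(-214) = 72 + (⅔)*(-214) = 72 - 428/3 = -212/3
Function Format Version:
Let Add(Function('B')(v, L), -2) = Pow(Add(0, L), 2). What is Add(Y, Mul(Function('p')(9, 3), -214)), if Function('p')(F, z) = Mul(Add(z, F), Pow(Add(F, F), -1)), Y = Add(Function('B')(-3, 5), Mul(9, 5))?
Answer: Rational(-212, 3) ≈ -70.667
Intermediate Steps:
Function('B')(v, L) = Add(2, Pow(L, 2)) (Function('B')(v, L) = Add(2, Pow(Add(0, L), 2)) = Add(2, Pow(L, 2)))
Y = 72 (Y = Add(Add(2, Pow(5, 2)), Mul(9, 5)) = Add(Add(2, 25), 45) = Add(27, 45) = 72)
Function('p')(F, z) = Mul(Rational(1, 2), Pow(F, -1), Add(F, z)) (Function('p')(F, z) = Mul(Add(F, z), Pow(Mul(2, F), -1)) = Mul(Add(F, z), Mul(Rational(1, 2), Pow(F, -1))) = Mul(Rational(1, 2), Pow(F, -1), Add(F, z)))
Add(Y, Mul(Function('p')(9, 3), -214)) = Add(72, Mul(Mul(Rational(1, 2), Pow(9, -1), Add(9, 3)), -214)) = Add(72, Mul(Mul(Rational(1, 2), Rational(1, 9), 12), -214)) = Add(72, Mul(Rational(2, 3), -214)) = Add(72, Rational(-428, 3)) = Rational(-212, 3)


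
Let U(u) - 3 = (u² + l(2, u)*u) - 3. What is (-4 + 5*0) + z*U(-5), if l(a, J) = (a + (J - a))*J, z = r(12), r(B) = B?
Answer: -1204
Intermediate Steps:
z = 12
l(a, J) = J² (l(a, J) = J*J = J²)
U(u) = u² + u³ (U(u) = 3 + ((u² + u²*u) - 3) = 3 + ((u² + u³) - 3) = 3 + (-3 + u² + u³) = u² + u³)
(-4 + 5*0) + z*U(-5) = (-4 + 5*0) + 12*((-5)²*(1 - 5)) = (-4 + 0) + 12*(25*(-4)) = -4 + 12*(-100) = -4 - 1200 = -1204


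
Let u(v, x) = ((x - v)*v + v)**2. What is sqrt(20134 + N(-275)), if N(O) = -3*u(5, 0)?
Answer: sqrt(18934) ≈ 137.60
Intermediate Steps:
u(v, x) = (v + v*(x - v))**2 (u(v, x) = (v*(x - v) + v)**2 = (v + v*(x - v))**2)
N(O) = -1200 (N(O) = -3*5**2*(1 + 0 - 1*5)**2 = -75*(1 + 0 - 5)**2 = -75*(-4)**2 = -75*16 = -3*400 = -1200)
sqrt(20134 + N(-275)) = sqrt(20134 - 1200) = sqrt(18934)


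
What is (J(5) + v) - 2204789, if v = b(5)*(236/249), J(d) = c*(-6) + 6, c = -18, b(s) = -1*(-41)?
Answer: -548954399/249 ≈ -2.2046e+6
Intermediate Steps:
b(s) = 41
J(d) = 114 (J(d) = -18*(-6) + 6 = 108 + 6 = 114)
v = 9676/249 (v = 41*(236/249) = 9676/249 ≈ 38.859)
(J(5) + v) - 2204789 = (114 + 9676/249) - 2204789 = 38062/249 - 2204789 = -548954399/249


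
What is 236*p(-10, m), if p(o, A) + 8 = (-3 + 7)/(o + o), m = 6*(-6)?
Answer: -9676/5 ≈ -1935.2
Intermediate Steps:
m = -36
p(o, A) = -8 + 2/o (p(o, A) = -8 + (-3 + 7)/(o + o) = -8 + 4/((2*o)) = -8 + 4*(1/(2*o)) = -8 + 2/o)
236*p(-10, m) = 236*(-8 + 2/(-10)) = 236*(-8 + 2*(-1/10)) = 236*(-8 - 1/5) = 236*(-41/5) = -9676/5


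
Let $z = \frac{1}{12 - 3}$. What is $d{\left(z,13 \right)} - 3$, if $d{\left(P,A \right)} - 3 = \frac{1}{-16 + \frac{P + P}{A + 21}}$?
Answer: $- \frac{153}{2447} \approx -0.062526$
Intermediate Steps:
$z = \frac{1}{9} \approx 0.11111$
$d{\left(P,A \right)} = 3 + \frac{1}{-16 + \frac{2 P}{21 + A}}$ ($d{\left(P,A \right)} = 3 + \frac{1}{-16 + \frac{P + P}{A + 21}} = 3 + \frac{1}{-16 + \frac{2 P}{21 + A}}$)
$d{\left(z,13 \right)} - 3 = \frac{987 - \frac{2}{3} + 47 \cdot 13}{2 \left(168 - \frac{1}{9} + 8 \cdot 13\right)} - 3 = \frac{987 - \frac{2}{3} + 611}{2 \left(168 - \frac{1}{9} + 104\right)} - 3 = \frac{1}{2} \frac{1}{\frac{2447}{9}} \cdot \frac{4792}{3} - 3 = \frac{1}{2} \cdot \frac{9}{2447} \cdot \frac{4792}{3} - 3 = \frac{7188}{2447} - 3 = - \frac{153}{2447}$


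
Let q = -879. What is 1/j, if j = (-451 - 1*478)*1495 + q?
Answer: -1/1389734 ≈ -7.1956e-7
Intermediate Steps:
j = -1389734 (j = (-451 - 1*478)*1495 - 879 = (-451 - 478)*1495 - 879 = -929*1495 - 879 = -1388855 - 879 = -1389734)
1/j = 1/(-1389734) = -1/1389734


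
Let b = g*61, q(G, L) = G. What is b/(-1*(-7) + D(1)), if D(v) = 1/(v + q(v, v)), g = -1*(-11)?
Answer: 1342/15 ≈ 89.467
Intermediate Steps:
g = 11
D(v) = 1/(2*v) (D(v) = 1/(v + v) = 1/(2*v))
b = 671 (b = 11*61 = 671)
b/(-1*(-7) + D(1)) = 671/(-1*(-7) + (½)/1) = 671/(7 + (½)*1) = 671/(7 + ½) = 671/(15/2) = (2/15)*671 = 1342/15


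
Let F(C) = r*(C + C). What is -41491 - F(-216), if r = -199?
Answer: -127459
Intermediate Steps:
F(C) = -398*C (F(C) = -199*(C + C) = -398*C)
-41491 - F(-216) = -41491 - (-398)*(-216) = -41491 - 1*85968 = -41491 - 85968 = -127459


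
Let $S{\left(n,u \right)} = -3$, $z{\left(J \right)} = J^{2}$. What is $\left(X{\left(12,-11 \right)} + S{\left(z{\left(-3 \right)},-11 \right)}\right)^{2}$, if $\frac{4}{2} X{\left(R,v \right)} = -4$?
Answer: $25$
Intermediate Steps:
$X{\left(R,v \right)} = -2$ ($X{\left(R,v \right)} = \frac{1}{2} \left(-4\right) = -2$)
$\left(X{\left(12,-11 \right)} + S{\left(z{\left(-3 \right)},-11 \right)}\right)^{2} = \left(-2 - 3\right)^{2} = \left(-5\right)^{2} = 25$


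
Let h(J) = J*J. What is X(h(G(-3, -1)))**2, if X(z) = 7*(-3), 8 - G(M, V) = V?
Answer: 441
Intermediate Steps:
G(M, V) = 8 - V
h(J) = J**2
X(z) = -21
X(h(G(-3, -1)))**2 = (-21)**2 = 441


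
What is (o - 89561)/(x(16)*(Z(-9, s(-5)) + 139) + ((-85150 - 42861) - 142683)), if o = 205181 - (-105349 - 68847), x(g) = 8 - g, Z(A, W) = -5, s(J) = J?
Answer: -144908/135883 ≈ -1.0664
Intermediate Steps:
o = 379377 (o = 205181 - 1*(-174196) = 205181 + 174196 = 379377)
(o - 89561)/(x(16)*(Z(-9, s(-5)) + 139) + ((-85150 - 42861) - 142683)) = (379377 - 89561)/((8 - 1*16)*(-5 + 139) + ((-85150 - 42861) - 142683)) = 289816/((8 - 16)*134 + (-128011 - 142683)) = 289816/(-8*134 - 270694) = 289816/(-1072 - 270694) = 289816/(-271766) = 289816*(-1/271766) = -144908/135883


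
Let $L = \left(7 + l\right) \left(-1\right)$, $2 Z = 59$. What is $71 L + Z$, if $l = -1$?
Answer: $- \frac{793}{2} \approx -396.5$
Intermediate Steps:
$Z = \frac{59}{2}$ ($Z = \frac{1}{2} \cdot 59 = \frac{59}{2} \approx 29.5$)
$L = -6$ ($L = \left(7 - 1\right) \left(-1\right) = 6 \left(-1\right) = -6$)
$71 L + Z = 71 \left(-6\right) + \frac{59}{2} = -426 + \frac{59}{2} = - \frac{793}{2}$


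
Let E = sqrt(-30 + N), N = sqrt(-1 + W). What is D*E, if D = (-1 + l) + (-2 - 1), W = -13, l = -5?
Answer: -9*sqrt(-30 + I*sqrt(14)) ≈ -3.0681 - 49.39*I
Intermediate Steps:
N = I*sqrt(14) (N = sqrt(-1 - 13) = sqrt(-14) = I*sqrt(14) ≈ 3.7417*I)
D = -9 (D = (-1 - 5) + (-2 - 1) = -6 - 3 = -9)
E = sqrt(-30 + I*sqrt(14)) ≈ 0.34091 + 5.4878*I
D*E = -9*sqrt(-30 + I*sqrt(14))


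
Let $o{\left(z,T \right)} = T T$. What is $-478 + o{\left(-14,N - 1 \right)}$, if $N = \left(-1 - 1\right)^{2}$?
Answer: $-469$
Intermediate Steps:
$N = 4$ ($N = \left(-2\right)^{2} = 4$)
$o{\left(z,T \right)} = T^{2}$
$-478 + o{\left(-14,N - 1 \right)} = -478 + \left(4 - 1\right)^{2} = -478 + 3^{2} = -478 + 9 = -469$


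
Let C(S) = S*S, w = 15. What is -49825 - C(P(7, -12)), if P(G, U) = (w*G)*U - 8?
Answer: -1657649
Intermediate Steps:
P(G, U) = -8 + 15*G*U (P(G, U) = (15*G)*U - 8 = 15*G*U - 8 = -8 + 15*G*U)
C(S) = S²
-49825 - C(P(7, -12)) = -49825 - (-8 + 15*7*(-12))² = -49825 - (-8 - 1260)² = -49825 - 1*(-1268)² = -49825 - 1*1607824 = -49825 - 1607824 = -1657649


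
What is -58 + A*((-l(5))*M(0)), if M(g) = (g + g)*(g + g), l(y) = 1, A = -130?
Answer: -58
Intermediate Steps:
M(g) = 4*g**2 (M(g) = (2*g)*(2*g) = 4*g**2)
-58 + A*((-l(5))*M(0)) = -58 - 130*(-1*1)*4*0**2 = -58 - (-130)*4*0 = -58 - (-130)*0 = -58 - 130*0 = -58 + 0 = -58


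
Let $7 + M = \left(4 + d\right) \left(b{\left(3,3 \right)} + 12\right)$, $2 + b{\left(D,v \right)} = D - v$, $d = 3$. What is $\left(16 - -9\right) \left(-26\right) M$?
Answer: $-40950$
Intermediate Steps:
$b{\left(D,v \right)} = -2 + D - v$ ($b{\left(D,v \right)} = -2 + \left(D - v\right) = -2 + D - v$)
$M = 63$ ($M = -7 + \left(4 + 3\right) \left(\left(-2 + 3 - 3\right) + 12\right) = -7 + 7 \left(\left(-2 + 3 - 3\right) + 12\right) = -7 + 7 \left(-2 + 12\right) = -7 + 7 \cdot 10 = -7 + 70 = 63$)
$\left(16 - -9\right) \left(-26\right) M = \left(16 - -9\right) \left(-26\right) 63 = \left(16 + 9\right) \left(-26\right) 63 = 25 \left(-26\right) 63 = \left(-650\right) 63 = -40950$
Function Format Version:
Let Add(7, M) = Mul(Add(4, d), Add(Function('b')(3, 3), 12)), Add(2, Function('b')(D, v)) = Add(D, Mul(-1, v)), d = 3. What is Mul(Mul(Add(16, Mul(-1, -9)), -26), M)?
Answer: -40950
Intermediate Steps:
Function('b')(D, v) = Add(-2, D, Mul(-1, v)) (Function('b')(D, v) = Add(-2, Add(D, Mul(-1, v))) = Add(-2, D, Mul(-1, v)))
M = 63 (M = Add(-7, Mul(Add(4, 3), Add(Add(-2, 3, Mul(-1, 3)), 12))) = Add(-7, Mul(7, Add(Add(-2, 3, -3), 12))) = Add(-7, Mul(7, Add(-2, 12))) = Add(-7, Mul(7, 10)) = Add(-7, 70) = 63)
Mul(Mul(Add(16, Mul(-1, -9)), -26), M) = Mul(Mul(Add(16, Mul(-1, -9)), -26), 63) = Mul(Mul(Add(16, 9), -26), 63) = Mul(Mul(25, -26), 63) = Mul(-650, 63) = -40950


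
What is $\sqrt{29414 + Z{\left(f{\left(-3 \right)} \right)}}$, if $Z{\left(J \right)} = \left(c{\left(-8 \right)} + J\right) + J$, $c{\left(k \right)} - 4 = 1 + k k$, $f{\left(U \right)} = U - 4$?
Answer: $\sqrt{29469} \approx 171.67$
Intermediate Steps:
$f{\left(U \right)} = -4 + U$ ($f{\left(U \right)} = U - 4 = -4 + U$)
$c{\left(k \right)} = 5 + k^{2}$ ($c{\left(k \right)} = 4 + \left(1 + k k\right) = 4 + \left(1 + k^{2}\right) = 5 + k^{2}$)
$Z{\left(J \right)} = 69 + 2 J$ ($Z{\left(J \right)} = \left(\left(5 + \left(-8\right)^{2}\right) + J\right) + J = \left(\left(5 + 64\right) + J\right) + J = \left(69 + J\right) + J = 69 + 2 J$)
$\sqrt{29414 + Z{\left(f{\left(-3 \right)} \right)}} = \sqrt{29414 + \left(69 + 2 \left(-4 - 3\right)\right)} = \sqrt{29414 + \left(69 + 2 \left(-7\right)\right)} = \sqrt{29414 + \left(69 - 14\right)} = \sqrt{29414 + 55} = \sqrt{29469}$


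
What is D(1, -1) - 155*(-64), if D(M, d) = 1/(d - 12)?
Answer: 128959/13 ≈ 9919.9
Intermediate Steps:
D(M, d) = 1/(-12 + d)
D(1, -1) - 155*(-64) = 1/(-12 - 1) - 155*(-64) = 1/(-13) + 9920 = -1/13 + 9920 = 128959/13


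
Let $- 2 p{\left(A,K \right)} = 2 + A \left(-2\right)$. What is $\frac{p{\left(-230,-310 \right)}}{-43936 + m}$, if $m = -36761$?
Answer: $\frac{77}{26899} \approx 0.0028626$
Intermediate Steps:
$p{\left(A,K \right)} = -1 + A$ ($p{\left(A,K \right)} = - \frac{2 + A \left(-2\right)}{2} = - \frac{2 - 2 A}{2} = -1 + A$)
$\frac{p{\left(-230,-310 \right)}}{-43936 + m} = \frac{-1 - 230}{-43936 - 36761} = - \frac{231}{-80697} = \left(-231\right) \left(- \frac{1}{80697}\right) = \frac{77}{26899}$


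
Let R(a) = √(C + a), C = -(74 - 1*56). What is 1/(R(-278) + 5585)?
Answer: 5585/31192521 - 2*I*√74/31192521 ≈ 0.00017905 - 5.5156e-7*I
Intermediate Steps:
C = -18 (C = -(74 - 56) = -1*18 = -18)
R(a) = √(-18 + a)
1/(R(-278) + 5585) = 1/(√(-18 - 278) + 5585) = 1/(√(-296) + 5585) = 1/(2*I*√74 + 5585) = 1/(5585 + 2*I*√74)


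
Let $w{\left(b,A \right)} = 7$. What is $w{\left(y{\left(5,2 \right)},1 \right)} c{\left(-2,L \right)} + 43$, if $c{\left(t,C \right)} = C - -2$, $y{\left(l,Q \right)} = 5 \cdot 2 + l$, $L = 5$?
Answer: $92$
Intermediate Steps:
$y{\left(l,Q \right)} = 10 + l$
$c{\left(t,C \right)} = 2 + C$ ($c{\left(t,C \right)} = C + 2 = 2 + C$)
$w{\left(y{\left(5,2 \right)},1 \right)} c{\left(-2,L \right)} + 43 = 7 \left(2 + 5\right) + 43 = 7 \cdot 7 + 43 = 49 + 43 = 92$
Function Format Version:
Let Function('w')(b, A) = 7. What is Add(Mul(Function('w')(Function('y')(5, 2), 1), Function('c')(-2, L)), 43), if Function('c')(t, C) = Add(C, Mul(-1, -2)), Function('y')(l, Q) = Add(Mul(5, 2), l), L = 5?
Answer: 92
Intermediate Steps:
Function('y')(l, Q) = Add(10, l)
Function('c')(t, C) = Add(2, C) (Function('c')(t, C) = Add(C, 2) = Add(2, C))
Add(Mul(Function('w')(Function('y')(5, 2), 1), Function('c')(-2, L)), 43) = Add(Mul(7, Add(2, 5)), 43) = Add(Mul(7, 7), 43) = Add(49, 43) = 92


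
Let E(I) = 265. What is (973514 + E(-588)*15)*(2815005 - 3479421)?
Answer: -649459331424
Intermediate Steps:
(973514 + E(-588)*15)*(2815005 - 3479421) = (973514 + 265*15)*(2815005 - 3479421) = (973514 + 3975)*(-664416) = 977489*(-664416) = -649459331424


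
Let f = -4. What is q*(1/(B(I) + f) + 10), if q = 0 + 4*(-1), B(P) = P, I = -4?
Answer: -79/2 ≈ -39.500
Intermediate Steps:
q = -4 (q = 0 - 4 = -4)
q*(1/(B(I) + f) + 10) = -4*(1/(-4 - 4) + 10) = -4*(1/(-8) + 10) = -4*(-⅛ + 10) = -4*79/8 = -79/2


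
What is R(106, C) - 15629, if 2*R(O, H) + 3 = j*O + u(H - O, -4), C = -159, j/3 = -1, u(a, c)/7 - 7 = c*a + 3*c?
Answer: -12097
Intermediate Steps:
u(a, c) = 49 + 21*c + 7*a*c (u(a, c) = 49 + 7*(c*a + 3*c) = 49 + 7*(a*c + 3*c) = 49 + 7*(3*c + a*c) = 49 + (21*c + 7*a*c) = 49 + 21*c + 7*a*c)
j = -3 (j = 3*(-1) = -3)
R(O, H) = -19 - 14*H + 25*O/2 (R(O, H) = -3/2 + (-3*O + (49 + 21*(-4) + 7*(H - O)*(-4)))/2 = -3/2 + (-3*O + (49 - 84 + (-28*H + 28*O)))/2 = -3/2 + (-3*O + (-35 - 28*H + 28*O))/2 = -3/2 + (-35 - 28*H + 25*O)/2 = -3/2 + (-35/2 - 14*H + 25*O/2) = -19 - 14*H + 25*O/2)
R(106, C) - 15629 = (-19 - 14*(-159) + (25/2)*106) - 15629 = (-19 + 2226 + 1325) - 15629 = 3532 - 15629 = -12097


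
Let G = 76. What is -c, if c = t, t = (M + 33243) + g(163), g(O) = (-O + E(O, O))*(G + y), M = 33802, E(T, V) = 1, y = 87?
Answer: -40639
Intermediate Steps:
g(O) = 163 - 163*O (g(O) = (-O + 1)*(76 + 87) = (1 - O)*163 = 163 - 163*O)
t = 40639 (t = (33802 + 33243) + (163 - 163*163) = 67045 + (163 - 26569) = 67045 - 26406 = 40639)
c = 40639
-c = -1*40639 = -40639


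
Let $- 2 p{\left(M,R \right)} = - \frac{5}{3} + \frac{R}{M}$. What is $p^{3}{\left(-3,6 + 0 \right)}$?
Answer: $\frac{1331}{216} \approx 6.162$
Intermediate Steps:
$p{\left(M,R \right)} = \frac{5}{6} - \frac{R}{2 M}$ ($p{\left(M,R \right)} = - \frac{- \frac{5}{3} + \frac{R}{M}}{2} = \frac{5}{6} - \frac{R}{2 M}$)
$p^{3}{\left(-3,6 + 0 \right)} = \left(\frac{5}{6} - \frac{6 + 0}{2 \left(-3\right)}\right)^{3} = \left(\frac{5}{6} - 3 \left(- \frac{1}{3}\right)\right)^{3} = \left(\frac{5}{6} + 1\right)^{3} = \left(\frac{11}{6}\right)^{3} = \frac{1331}{216}$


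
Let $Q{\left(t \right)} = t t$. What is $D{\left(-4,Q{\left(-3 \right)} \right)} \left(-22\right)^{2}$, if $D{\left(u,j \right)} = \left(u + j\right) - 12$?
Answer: $-3388$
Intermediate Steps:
$Q{\left(t \right)} = t^{2}$
$D{\left(u,j \right)} = -12 + j + u$ ($D{\left(u,j \right)} = \left(j + u\right) - 12 = -12 + j + u$)
$D{\left(-4,Q{\left(-3 \right)} \right)} \left(-22\right)^{2} = \left(-12 + \left(-3\right)^{2} - 4\right) \left(-22\right)^{2} = \left(-12 + 9 - 4\right) 484 = \left(-7\right) 484 = -3388$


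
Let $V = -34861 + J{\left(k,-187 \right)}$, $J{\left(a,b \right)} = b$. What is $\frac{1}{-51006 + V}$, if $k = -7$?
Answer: $- \frac{1}{86054} \approx -1.1621 \cdot 10^{-5}$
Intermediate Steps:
$V = -35048$ ($V = -34861 - 187 = -35048$)
$\frac{1}{-51006 + V} = \frac{1}{-51006 - 35048} = \frac{1}{-86054} = - \frac{1}{86054}$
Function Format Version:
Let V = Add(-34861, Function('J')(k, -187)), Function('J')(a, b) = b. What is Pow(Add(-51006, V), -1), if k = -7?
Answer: Rational(-1, 86054) ≈ -1.1621e-5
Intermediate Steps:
V = -35048 (V = Add(-34861, -187) = -35048)
Pow(Add(-51006, V), -1) = Pow(Add(-51006, -35048), -1) = Pow(-86054, -1) = Rational(-1, 86054)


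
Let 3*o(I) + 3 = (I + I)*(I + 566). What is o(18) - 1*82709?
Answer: -75702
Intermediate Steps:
o(I) = -1 + 2*I*(566 + I)/3 (o(I) = -1 + ((I + I)*(I + 566))/3 = -1 + ((2*I)*(566 + I))/3 = -1 + (2*I*(566 + I))/3 = -1 + 2*I*(566 + I)/3)
o(18) - 1*82709 = (-1 + (⅔)*18² + (1132/3)*18) - 1*82709 = (-1 + (⅔)*324 + 6792) - 82709 = (-1 + 216 + 6792) - 82709 = 7007 - 82709 = -75702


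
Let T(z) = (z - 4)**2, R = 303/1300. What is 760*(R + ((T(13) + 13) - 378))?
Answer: -14018086/65 ≈ -2.1566e+5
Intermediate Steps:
R = 303/1300 (R = 303*(1/1300) = 303/1300 ≈ 0.23308)
T(z) = (-4 + z)**2
760*(R + ((T(13) + 13) - 378)) = 760*(303/1300 + (((-4 + 13)**2 + 13) - 378)) = 760*(303/1300 + ((9**2 + 13) - 378)) = 760*(303/1300 + ((81 + 13) - 378)) = 760*(303/1300 + (94 - 378)) = 760*(303/1300 - 284) = 760*(-368897/1300) = -14018086/65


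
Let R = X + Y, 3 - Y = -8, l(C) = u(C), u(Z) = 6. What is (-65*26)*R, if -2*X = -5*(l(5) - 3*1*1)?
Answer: -31265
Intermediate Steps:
l(C) = 6
Y = 11 (Y = 3 - 1*(-8) = 3 + 8 = 11)
X = 15/2 (X = -(-5)*(6 - 3*1*1)/2 = -(-5)*(6 - 3*1)/2 = -(-5)*(6 - 3)/2 = -(-5)*3/2 = -½*(-15) = 15/2 ≈ 7.5000)
R = 37/2 (R = 15/2 + 11 = 37/2 ≈ 18.500)
(-65*26)*R = -65*26*(37/2) = -1690*37/2 = -31265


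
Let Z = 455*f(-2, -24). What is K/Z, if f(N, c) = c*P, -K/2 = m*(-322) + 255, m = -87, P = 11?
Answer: 9423/20020 ≈ 0.47068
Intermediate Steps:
K = -56538 (K = -2*(-87*(-322) + 255) = -2*(28014 + 255) = -2*28269 = -56538)
f(N, c) = 11*c (f(N, c) = c*11 = 11*c)
Z = -120120 (Z = 455*(11*(-24)) = 455*(-264) = -120120)
K/Z = -56538/(-120120) = -56538*(-1/120120) = 9423/20020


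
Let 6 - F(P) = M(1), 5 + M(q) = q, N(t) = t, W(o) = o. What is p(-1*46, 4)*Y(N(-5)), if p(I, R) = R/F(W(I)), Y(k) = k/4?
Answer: -½ ≈ -0.50000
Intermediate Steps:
M(q) = -5 + q
F(P) = 10 (F(P) = 6 - (-5 + 1) = 6 - 1*(-4) = 6 + 4 = 10)
Y(k) = k/4 (Y(k) = k*(¼) = k/4)
p(I, R) = R/10
p(-1*46, 4)*Y(N(-5)) = ((⅒)*4)*((¼)*(-5)) = (⅖)*(-5/4) = -½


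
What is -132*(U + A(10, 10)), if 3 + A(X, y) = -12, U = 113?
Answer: -12936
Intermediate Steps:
A(X, y) = -15 (A(X, y) = -3 - 12 = -15)
-132*(U + A(10, 10)) = -132*(113 - 15) = -132*98 = -12936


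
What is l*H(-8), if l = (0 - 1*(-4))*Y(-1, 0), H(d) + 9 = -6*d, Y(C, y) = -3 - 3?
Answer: -936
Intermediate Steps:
Y(C, y) = -6
H(d) = -9 - 6*d
l = -24 (l = (0 - 1*(-4))*(-6) = (0 + 4)*(-6) = 4*(-6) = -24)
l*H(-8) = -24*(-9 - 6*(-8)) = -24*(-9 + 48) = -24*39 = -936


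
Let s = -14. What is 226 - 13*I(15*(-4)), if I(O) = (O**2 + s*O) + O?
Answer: -56714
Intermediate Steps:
I(O) = O**2 - 13*O (I(O) = (O**2 - 14*O) + O = O**2 - 13*O)
226 - 13*I(15*(-4)) = 226 - 13*15*(-4)*(-13 + 15*(-4)) = 226 - (-780)*(-13 - 60) = 226 - (-780)*(-73) = 226 - 13*4380 = 226 - 56940 = -56714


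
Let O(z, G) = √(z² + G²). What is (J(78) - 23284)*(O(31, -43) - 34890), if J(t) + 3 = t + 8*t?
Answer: 787990650 - 22585*√2810 ≈ 7.8679e+8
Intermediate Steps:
O(z, G) = √(G² + z²)
J(t) = -3 + 9*t (J(t) = -3 + (t + 8*t) = -3 + 9*t)
(J(78) - 23284)*(O(31, -43) - 34890) = ((-3 + 9*78) - 23284)*(√((-43)² + 31²) - 34890) = ((-3 + 702) - 23284)*(√(1849 + 961) - 34890) = (699 - 23284)*(√2810 - 34890) = -22585*(-34890 + √2810) = 787990650 - 22585*√2810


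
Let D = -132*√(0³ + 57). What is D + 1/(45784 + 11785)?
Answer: 1/57569 - 132*√57 ≈ -996.58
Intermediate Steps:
D = -132*√57 (D = -132*√(0 + 57) = -132*√57 ≈ -996.58)
D + 1/(45784 + 11785) = -132*√57 + 1/(45784 + 11785) = -132*√57 + 1/57569 = 1/57569 - 132*√57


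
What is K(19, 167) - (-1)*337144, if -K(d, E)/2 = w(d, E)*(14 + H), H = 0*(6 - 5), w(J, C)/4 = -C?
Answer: 355848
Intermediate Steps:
w(J, C) = -4*C (w(J, C) = 4*(-C) = -4*C)
H = 0 (H = 0*1 = 0)
K(d, E) = 112*E (K(d, E) = -2*(-4*E)*(14 + 0) = -2*(-4*E)*14 = -(-112)*E = 112*E)
K(19, 167) - (-1)*337144 = 112*167 - (-1)*337144 = 18704 - 1*(-337144) = 18704 + 337144 = 355848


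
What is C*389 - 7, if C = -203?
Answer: -78974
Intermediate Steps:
C*389 - 7 = -203*389 - 7 = -78967 - 7 = -78974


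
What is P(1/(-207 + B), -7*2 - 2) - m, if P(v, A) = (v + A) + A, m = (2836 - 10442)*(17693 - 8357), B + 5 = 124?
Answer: 6248843391/88 ≈ 7.1010e+7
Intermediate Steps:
B = 119 (B = -5 + 124 = 119)
m = -71009616 (m = -7606*9336 = -71009616)
P(v, A) = v + 2*A (P(v, A) = (A + v) + A = v + 2*A)
P(1/(-207 + B), -7*2 - 2) - m = (1/(-207 + 119) + 2*(-7*2 - 2)) - 1*(-71009616) = (1/(-88) + 2*(-14 - 2)) + 71009616 = (-1/88 + 2*(-16)) + 71009616 = (-1/88 - 32) + 71009616 = -2817/88 + 71009616 = 6248843391/88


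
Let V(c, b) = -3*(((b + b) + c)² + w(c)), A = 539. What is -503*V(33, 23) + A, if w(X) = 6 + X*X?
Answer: 11070563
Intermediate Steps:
w(X) = 6 + X²
V(c, b) = -18 - 3*c² - 3*(c + 2*b)² (V(c, b) = -3*(((b + b) + c)² + (6 + c²)) = -3*((2*b + c)² + (6 + c²)) = -3*((c + 2*b)² + (6 + c²)) = -3*(6 + c² + (c + 2*b)²) = -18 - 3*c² - 3*(c + 2*b)²)
-503*V(33, 23) + A = -503*(-18 - 3*33² - 3*(33 + 2*23)²) + 539 = -503*(-18 - 3*1089 - 3*(33 + 46)²) + 539 = -503*(-18 - 3267 - 3*79²) + 539 = -503*(-18 - 3267 - 3*6241) + 539 = -503*(-18 - 3267 - 18723) + 539 = -503*(-22008) + 539 = 11070024 + 539 = 11070563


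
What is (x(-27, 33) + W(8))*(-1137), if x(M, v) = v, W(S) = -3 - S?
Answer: -25014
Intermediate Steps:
(x(-27, 33) + W(8))*(-1137) = (33 + (-3 - 1*8))*(-1137) = (33 + (-3 - 8))*(-1137) = (33 - 11)*(-1137) = 22*(-1137) = -25014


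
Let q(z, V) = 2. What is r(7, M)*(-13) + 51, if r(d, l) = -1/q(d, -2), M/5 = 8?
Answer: 115/2 ≈ 57.500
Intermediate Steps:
M = 40 (M = 5*8 = 40)
r(d, l) = -½ (r(d, l) = -1/2 = -1*½ = -½)
r(7, M)*(-13) + 51 = -½*(-13) + 51 = 13/2 + 51 = 115/2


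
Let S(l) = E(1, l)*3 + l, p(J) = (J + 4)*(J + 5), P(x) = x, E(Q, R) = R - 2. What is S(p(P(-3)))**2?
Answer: 4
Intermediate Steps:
E(Q, R) = -2 + R
p(J) = (4 + J)*(5 + J)
S(l) = -6 + 4*l (S(l) = (-2 + l)*3 + l = (-6 + 3*l) + l = -6 + 4*l)
S(p(P(-3)))**2 = (-6 + 4*(20 + (-3)**2 + 9*(-3)))**2 = (-6 + 4*(20 + 9 - 27))**2 = (-6 + 4*2)**2 = (-6 + 8)**2 = 2**2 = 4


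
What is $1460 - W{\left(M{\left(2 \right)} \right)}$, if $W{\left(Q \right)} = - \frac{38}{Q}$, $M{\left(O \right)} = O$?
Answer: $1479$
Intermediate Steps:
$1460 - W{\left(M{\left(2 \right)} \right)} = 1460 - - \frac{38}{2} = 1460 - \left(-38\right) \frac{1}{2} = 1460 - -19 = 1460 + 19 = 1479$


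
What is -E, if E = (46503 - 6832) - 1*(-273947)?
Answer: -313618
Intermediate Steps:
E = 313618 (E = 39671 + 273947 = 313618)
-E = -1*313618 = -313618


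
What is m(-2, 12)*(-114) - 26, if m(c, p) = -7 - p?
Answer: 2140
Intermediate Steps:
m(-2, 12)*(-114) - 26 = (-7 - 1*12)*(-114) - 26 = (-7 - 12)*(-114) - 26 = -19*(-114) - 26 = 2166 - 26 = 2140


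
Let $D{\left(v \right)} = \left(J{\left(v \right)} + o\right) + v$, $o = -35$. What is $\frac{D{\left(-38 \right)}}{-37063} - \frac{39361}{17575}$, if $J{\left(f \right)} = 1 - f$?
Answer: $- \frac{1458239193}{651382225} \approx -2.2387$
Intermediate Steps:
$D{\left(v \right)} = -34$ ($D{\left(v \right)} = \left(\left(1 - v\right) - 35\right) + v = \left(-34 - v\right) + v = -34$)
$\frac{D{\left(-38 \right)}}{-37063} - \frac{39361}{17575} = - \frac{34}{-37063} - \frac{39361}{17575} = \left(-34\right) \left(- \frac{1}{37063}\right) - \frac{39361}{17575} = \frac{34}{37063} - \frac{39361}{17575} = - \frac{1458239193}{651382225}$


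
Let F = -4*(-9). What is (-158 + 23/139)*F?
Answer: -789804/139 ≈ -5682.0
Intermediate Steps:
F = 36
(-158 + 23/139)*F = (-158 + 23/139)*36 = -21939/139*36 = -789804/139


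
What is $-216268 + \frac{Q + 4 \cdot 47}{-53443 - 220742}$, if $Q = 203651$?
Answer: $- \frac{59297645419}{274185} \approx -2.1627 \cdot 10^{5}$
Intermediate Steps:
$-216268 + \frac{Q + 4 \cdot 47}{-53443 - 220742} = -216268 + \frac{203651 + 4 \cdot 47}{-53443 - 220742} = -216268 + \frac{203651 + 188}{-274185} = -216268 + 203839 \left(- \frac{1}{274185}\right) = -216268 - \frac{203839}{274185} = - \frac{59297645419}{274185}$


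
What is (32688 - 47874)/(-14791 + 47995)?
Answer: -2531/5534 ≈ -0.45735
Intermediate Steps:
(32688 - 47874)/(-14791 + 47995) = -15186/33204 = -15186*1/33204 = -2531/5534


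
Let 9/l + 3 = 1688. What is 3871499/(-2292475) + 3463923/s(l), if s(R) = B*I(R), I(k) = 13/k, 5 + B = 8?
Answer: 4747613090536/10043332975 ≈ 472.71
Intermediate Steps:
B = 3 (B = -5 + 8 = 3)
l = 9/1685 (l = 9/(-3 + 1688) = 9/1685 ≈ 0.0053412)
s(R) = 39/R (s(R) = 3*(13/R) = 39/R)
3871499/(-2292475) + 3463923/s(l) = 3871499/(-2292475) + 3463923/((39/(9/1685))) = 3871499*(-1/2292475) + 3463923/((39*(1685/9))) = -3871499/2292475 + 3463923/(21905/3) = -3871499/2292475 + 3463923*(3/21905) = -3871499/2292475 + 10391769/21905 = 4747613090536/10043332975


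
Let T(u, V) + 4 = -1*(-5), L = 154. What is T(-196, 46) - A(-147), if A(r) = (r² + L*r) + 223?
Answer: 807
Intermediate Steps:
A(r) = 223 + r² + 154*r (A(r) = (r² + 154*r) + 223 = 223 + r² + 154*r)
T(u, V) = 1 (T(u, V) = -4 - 1*(-5) = -4 + 5 = 1)
T(-196, 46) - A(-147) = 1 - (223 + (-147)² + 154*(-147)) = 1 - (223 + 21609 - 22638) = 1 - 1*(-806) = 1 + 806 = 807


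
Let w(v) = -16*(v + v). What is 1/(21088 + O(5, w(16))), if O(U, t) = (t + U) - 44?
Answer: 1/20537 ≈ 4.8693e-5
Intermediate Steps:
w(v) = -32*v
O(U, t) = -44 + U + t (O(U, t) = (U + t) - 44 = -44 + U + t)
1/(21088 + O(5, w(16))) = 1/(21088 + (-44 + 5 - 32*16)) = 1/(21088 + (-44 + 5 - 512)) = 1/(21088 - 551) = 1/20537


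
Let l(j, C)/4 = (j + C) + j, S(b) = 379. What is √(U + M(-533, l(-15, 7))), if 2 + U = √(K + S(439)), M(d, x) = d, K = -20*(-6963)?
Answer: √(-535 + √139639) ≈ 12.701*I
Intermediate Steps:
K = 139260
l(j, C) = 4*C + 8*j (l(j, C) = 4*((j + C) + j) = 4*((C + j) + j) = 4*(C + 2*j) = 4*C + 8*j)
U = -2 + √139639 (U = -2 + √(139260 + 379) = -2 + √139639 ≈ 371.68)
√(U + M(-533, l(-15, 7))) = √((-2 + √139639) - 533) = √(-535 + √139639)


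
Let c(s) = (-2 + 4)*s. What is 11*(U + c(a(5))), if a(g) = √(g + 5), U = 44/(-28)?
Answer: -121/7 + 22*√10 ≈ 52.284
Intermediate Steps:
U = -11/7 (U = 44*(-1/28) = -11/7 ≈ -1.5714)
a(g) = √(5 + g)
c(s) = 2*s
11*(U + c(a(5))) = 11*(-11/7 + 2*√(5 + 5)) = 11*(-11/7 + 2*√10) = -121/7 + 22*√10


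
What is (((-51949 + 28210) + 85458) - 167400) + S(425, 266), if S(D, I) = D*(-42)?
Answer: -123531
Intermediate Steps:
S(D, I) = -42*D
(((-51949 + 28210) + 85458) - 167400) + S(425, 266) = (((-51949 + 28210) + 85458) - 167400) - 42*425 = ((-23739 + 85458) - 167400) - 17850 = (61719 - 167400) - 17850 = -105681 - 17850 = -123531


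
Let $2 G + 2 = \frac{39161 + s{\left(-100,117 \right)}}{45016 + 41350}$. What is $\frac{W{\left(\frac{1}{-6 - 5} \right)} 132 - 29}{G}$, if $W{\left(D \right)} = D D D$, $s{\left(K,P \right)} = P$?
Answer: $\frac{304094686}{8073967} \approx 37.664$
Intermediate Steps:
$W{\left(D \right)} = D^{3}$ ($W{\left(D \right)} = D^{2} D = D^{3}$)
$G = - \frac{66727}{86366}$ ($G = -1 + \frac{\left(39161 + 117\right) \frac{1}{45016 + 41350}}{2} = -1 + \frac{39278 \cdot \frac{1}{86366}}{2} = -1 + \frac{1}{2} \cdot \frac{19639}{43183} = -1 + \frac{19639}{86366} = - \frac{66727}{86366} \approx -0.77261$)
$\frac{W{\left(\frac{1}{-6 - 5} \right)} 132 - 29}{G} = \frac{\left(\frac{1}{-6 - 5}\right)^{3} \cdot 132 - 29}{- \frac{66727}{86366}} = \left(\left(\frac{1}{-11}\right)^{3} \cdot 132 - 29\right) \left(- \frac{86366}{66727}\right) = \left(\left(- \frac{1}{11}\right)^{3} \cdot 132 - 29\right) \left(- \frac{86366}{66727}\right) = \left(\left(- \frac{1}{1331}\right) 132 - 29\right) \left(- \frac{86366}{66727}\right) = \left(- \frac{12}{121} - 29\right) \left(- \frac{86366}{66727}\right) = \left(- \frac{3521}{121}\right) \left(- \frac{86366}{66727}\right) = \frac{304094686}{8073967}$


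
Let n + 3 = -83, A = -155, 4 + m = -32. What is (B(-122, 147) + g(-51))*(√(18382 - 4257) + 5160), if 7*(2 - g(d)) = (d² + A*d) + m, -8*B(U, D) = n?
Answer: -53564670/7 - 207615*√565/28 ≈ -7.8283e+6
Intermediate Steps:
m = -36 (m = -4 - 32 = -36)
n = -86 (n = -3 - 83 = -86)
B(U, D) = 43/4 (B(U, D) = -⅛*(-86) = 43/4)
g(d) = 50/7 - d²/7 + 155*d/7 (g(d) = 2 - ((d² - 155*d) - 36)/7 = 2 - (-36 + d² - 155*d)/7 = 2 + (36/7 - d²/7 + 155*d/7) = 50/7 - d²/7 + 155*d/7)
(B(-122, 147) + g(-51))*(√(18382 - 4257) + 5160) = (43/4 + (50/7 - ⅐*(-51)² + (155/7)*(-51)))*(√(18382 - 4257) + 5160) = (43/4 + (50/7 - ⅐*2601 - 7905/7))*(√14125 + 5160) = (43/4 + (50/7 - 2601/7 - 7905/7))*(5*√565 + 5160) = (43/4 - 10456/7)*(5160 + 5*√565) = -41523*(5160 + 5*√565)/28 = -53564670/7 - 207615*√565/28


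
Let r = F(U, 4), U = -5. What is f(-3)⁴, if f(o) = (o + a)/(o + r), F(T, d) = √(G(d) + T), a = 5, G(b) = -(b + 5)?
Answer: 16/(3 - I*√14)⁴ ≈ -0.027387 - 0.012836*I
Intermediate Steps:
G(b) = -5 - b (G(b) = -(5 + b) = -5 - b)
F(T, d) = √(-5 + T - d) (F(T, d) = √((-5 - d) + T) = √(-5 + T - d))
r = I*√14 (r = √(-5 - 5 - 1*4) = √(-5 - 5 - 4) = √(-14) = I*√14 ≈ 3.7417*I)
f(o) = (5 + o)/(o + I*√14) (f(o) = (o + 5)/(o + I*√14) = (5 + o)/(o + I*√14))
f(-3)⁴ = ((5 - 3)/(-3 + I*√14))⁴ = (2/(-3 + I*√14))⁴ = 16/(-3 + I*√14)⁴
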